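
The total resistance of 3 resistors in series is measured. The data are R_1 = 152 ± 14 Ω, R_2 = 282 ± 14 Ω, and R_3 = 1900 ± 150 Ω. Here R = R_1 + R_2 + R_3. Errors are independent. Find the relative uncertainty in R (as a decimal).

0.0648

Absolute uncertainties add in quadrature for a linear combination:
  (δR_1)² = 196;  (δR_2)² = 196;  (δR_3)² = 22500
δR = √(22900) = 151 Ω
R = 2330 Ω, so δR/R = 151/2330 = 0.0648.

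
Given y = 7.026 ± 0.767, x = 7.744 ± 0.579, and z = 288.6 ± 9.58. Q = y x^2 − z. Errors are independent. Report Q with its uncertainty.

132.7 ± 78.6

Let p = y·x^2 = 421.3. δp/p = √((1·δy/y)² + (2·δx/x)²) = √(0.0119 + 0.0224) = 0.185, so δp = 78.0.
Q = p − z: δQ = √(δp² + δz²) = √(6090 + 91.8) = 78.6
Q = 132.7.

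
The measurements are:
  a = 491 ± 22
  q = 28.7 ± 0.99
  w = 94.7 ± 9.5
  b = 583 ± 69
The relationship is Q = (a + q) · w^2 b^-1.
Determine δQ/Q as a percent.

Let u = a + q = 520. δu = √(δa² + δq²) = √(484 + 0.980) = 22.0, so δu/u = 0.0424.
Q is then a monomial in u, w, b:
δQ/Q = √((δu/u)² + (2·δw/w)² + (-1·δb/b)²) = √(0.00180 + 0.0403 + 0.0140) = 0.237

23.7%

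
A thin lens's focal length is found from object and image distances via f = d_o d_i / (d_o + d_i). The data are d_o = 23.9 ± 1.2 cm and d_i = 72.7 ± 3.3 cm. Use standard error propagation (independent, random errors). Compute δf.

∂f/∂d_o = (d_i/(d_o+d_i))² = 0.566;  ∂f/∂d_i = (d_o/(d_o+d_i))² = 0.0612
δf = √((∂f/∂d_o · δd_o)² + (∂f/∂d_i · δd_i)²) = √(0.462 + 0.0408) = 0.709 cm

0.709 cm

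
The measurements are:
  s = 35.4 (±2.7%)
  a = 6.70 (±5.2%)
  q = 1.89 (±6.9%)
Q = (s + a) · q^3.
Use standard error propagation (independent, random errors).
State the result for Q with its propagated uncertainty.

284 ± 59.2

Let u = s + a = 42.1. δu = √(δs² + δa²) = √(0.914 + 0.121) = 1.02, so δu/u = 0.0242.
Q is then a monomial in u, q:
δQ/Q = √((δu/u)² + (3·δq/q)²) = √(0.000584 + 0.0428) = 0.208
Q = 284, so δQ = 0.208 × 284 = 59.2.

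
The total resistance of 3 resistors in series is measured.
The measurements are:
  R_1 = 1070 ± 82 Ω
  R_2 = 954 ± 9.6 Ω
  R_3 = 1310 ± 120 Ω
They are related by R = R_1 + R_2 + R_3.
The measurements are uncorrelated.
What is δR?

For a sum/difference, combine absolute errors in quadrature:
  (δR_1)² = 6720;  (δR_2)² = 92.2;  (δR_3)² = 14400
δR = √(21200) = 146 Ω

146 Ω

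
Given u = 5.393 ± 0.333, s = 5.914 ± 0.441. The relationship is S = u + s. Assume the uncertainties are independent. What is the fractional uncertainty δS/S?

For a sum/difference, combine absolute errors in quadrature:
  (δu)² = 0.111;  (δs)² = 0.194
δS = √(0.305) = 0.553
S = 11.31, so δS/S = 0.553/11.31 = 0.0489.

0.0489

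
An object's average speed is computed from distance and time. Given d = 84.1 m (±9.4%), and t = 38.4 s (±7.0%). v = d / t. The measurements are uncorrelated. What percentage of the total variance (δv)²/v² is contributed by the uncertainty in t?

35.7%

(δv/v)² = (1·δd/d)² + (-1·δt/t)²
  d term: (1×0.0940)² = 0.00884
  t term: (-1×0.0700)² = 0.00490
Total = 0.0137. Share from t = 0.00490/0.0137 = 0.357.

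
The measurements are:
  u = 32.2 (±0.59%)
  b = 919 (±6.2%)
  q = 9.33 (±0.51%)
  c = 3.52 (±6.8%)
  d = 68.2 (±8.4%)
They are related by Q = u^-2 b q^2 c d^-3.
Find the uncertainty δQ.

Products/powers → add relative errors in quadrature, weighted by exponent:
  (-2·δu/u)² = (-2×0.00590)² = 0.000139;  (1·δb/b)² = (1×0.0620)² = 0.00384;  (2·δq/q)² = (2×0.00510)² = 0.000104;  (1·δc/c)² = (1×0.0680)² = 0.00462;  (-3·δd/d)² = (-3×0.0840)² = 0.0635
δQ/Q = √(0.0722) = 0.269
Q = 0.000856, so δQ = 0.269 × 0.000856 = 0.000230.

0.000230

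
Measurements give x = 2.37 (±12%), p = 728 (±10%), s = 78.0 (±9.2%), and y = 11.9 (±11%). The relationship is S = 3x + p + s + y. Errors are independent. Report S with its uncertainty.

Absolute uncertainties add in quadrature for a linear combination:
  (3·δx)² = 0.728;  (δp)² = 5300;  (δs)² = 51.5;  (δy)² = 1.71
δS = √(5350) = 73.2
S = 825.

825 ± 73.2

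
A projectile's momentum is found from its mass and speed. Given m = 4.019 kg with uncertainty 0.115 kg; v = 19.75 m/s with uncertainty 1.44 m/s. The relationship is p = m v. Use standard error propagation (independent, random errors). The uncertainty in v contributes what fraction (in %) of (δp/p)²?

86.7%

(δp/p)² = (1·δm/m)² + (1·δv/v)²
  m term: (1×0.0286)² = 0.000819
  v term: (1×0.0729)² = 0.00532
Total = 0.00613. Share from v = 0.00532/0.00613 = 0.867.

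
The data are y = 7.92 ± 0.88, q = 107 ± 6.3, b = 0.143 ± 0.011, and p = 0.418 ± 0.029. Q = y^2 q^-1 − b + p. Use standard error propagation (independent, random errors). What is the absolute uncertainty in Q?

0.138

Let w = y^2·q^-1 = 0.586. δw/w = √((2·δy/y)² + (-1·δq/q)²) = √(0.0494 + 0.00347) = 0.230, so δw = 0.135.
Q = w − b + p: δQ = √(δw² + δb² + δp²) = √(0.0182 + 0.000121 + 0.000841) = 0.138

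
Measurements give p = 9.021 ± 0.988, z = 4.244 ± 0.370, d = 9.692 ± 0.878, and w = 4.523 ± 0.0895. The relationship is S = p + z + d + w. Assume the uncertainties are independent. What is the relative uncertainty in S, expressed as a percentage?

Each term contributes (cᵢ δxᵢ)² to (δS)²:
  (δp)² = 0.976;  (δz)² = 0.137;  (δd)² = 0.771;  (δw)² = 0.00801
δS = √(1.89) = 1.38
S = 27.48, so δS/S = 1.38/27.48 = 0.0501.

5.01%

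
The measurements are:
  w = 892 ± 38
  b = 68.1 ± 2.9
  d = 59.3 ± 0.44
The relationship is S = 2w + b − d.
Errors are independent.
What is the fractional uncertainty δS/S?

0.0424

S is a linear combination, so absolute uncertainties add in quadrature:
  (2·δw)² = 5780;  (δb)² = 8.41;  (δd)² = 0.194
δS = √(5780) = 76.1
S = 1790, so δS/S = 76.1/1790 = 0.0424.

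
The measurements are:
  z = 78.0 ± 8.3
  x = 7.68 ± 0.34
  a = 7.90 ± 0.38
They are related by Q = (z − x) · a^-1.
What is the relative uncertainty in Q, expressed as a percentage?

12.8%

Let u = z − x = 70.3. δu = √(δz² + δx²) = √(68.9 + 0.116) = 8.31, so δu/u = 0.118.
Q is then a monomial in u, a:
δQ/Q = √((δu/u)² + (-1·δa/a)²) = √(0.0140 + 0.00231) = 0.128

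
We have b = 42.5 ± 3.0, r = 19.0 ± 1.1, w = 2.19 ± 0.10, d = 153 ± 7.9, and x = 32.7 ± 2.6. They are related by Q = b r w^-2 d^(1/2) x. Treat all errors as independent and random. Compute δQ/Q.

Each factor contributes (exponent × relative error)² to (δQ/Q)²:
  (1·δb/b)² = (1×0.0706)² = 0.00498;  (1·δr/r)² = (1×0.0579)² = 0.00335;  (-2·δw/w)² = (-2×0.0457)² = 0.00834;  (½·δd/d)² = (0.5×0.0516)² = 0.000667;  (1·δx/x)² = (1×0.0795)² = 0.00632
δQ/Q = √(0.0237) = 0.154

0.154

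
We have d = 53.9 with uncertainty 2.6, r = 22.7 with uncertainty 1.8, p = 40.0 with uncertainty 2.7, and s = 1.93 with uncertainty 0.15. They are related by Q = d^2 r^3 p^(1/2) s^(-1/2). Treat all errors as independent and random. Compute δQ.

Products/powers → add relative errors in quadrature, weighted by exponent:
  (2·δd/d)² = (2×0.0482)² = 0.00931;  (3·δr/r)² = (3×0.0793)² = 0.0566;  (½·δp/p)² = (0.5×0.0675)² = 0.00114;  (−½·δs/s)² = (-0.5×0.0777)² = 0.00151
δQ/Q = √(0.0685) = 0.262
Q = 1.55e+08, so δQ = 0.262 × 1.55e+08 = 4.05e+07.

4.05e+07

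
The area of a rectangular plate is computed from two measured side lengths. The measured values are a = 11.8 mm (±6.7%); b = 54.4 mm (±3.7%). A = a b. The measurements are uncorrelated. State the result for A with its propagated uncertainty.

A is a product of powers, so relative uncertainties combine in quadrature:
  (1·δa/a)² = (1×0.0670)² = 0.00449;  (1·δb/b)² = (1×0.0370)² = 0.00137
δA/A = √(0.00586) = 0.0765
A = 642 mm^2, so δA = 0.0765 × 642 = 49.1 mm^2.

642 ± 49.1 mm^2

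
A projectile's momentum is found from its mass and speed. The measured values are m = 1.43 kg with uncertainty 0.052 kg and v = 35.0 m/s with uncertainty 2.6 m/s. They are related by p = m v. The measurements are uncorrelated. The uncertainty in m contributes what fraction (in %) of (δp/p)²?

(δp/p)² = (1·δm/m)² + (1·δv/v)²
  m term: (1×0.0364)² = 0.00132
  v term: (1×0.0743)² = 0.00552
Total = 0.00684. Share from m = 0.00132/0.00684 = 0.193.

19.3%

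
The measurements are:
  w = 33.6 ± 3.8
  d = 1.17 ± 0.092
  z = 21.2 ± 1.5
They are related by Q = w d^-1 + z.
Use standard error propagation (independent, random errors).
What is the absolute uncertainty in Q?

Let p = w·d^-1 = 28.7. δp/p = √((1·δw/w)² + (-1·δd/d)²) = √(0.0128 + 0.00618) = 0.138, so δp = 3.96.
Q = p + z: δQ = √(δp² + δz²) = √(15.6 + 2.25) = 4.23

4.23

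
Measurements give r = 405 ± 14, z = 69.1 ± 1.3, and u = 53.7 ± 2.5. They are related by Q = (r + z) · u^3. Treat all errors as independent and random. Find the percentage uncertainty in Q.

Let w = r + z = 474. δw = √(δr² + δz²) = √(196 + 1.69) = 14.1, so δw/w = 0.0297.
Q is then a monomial in w, u:
δQ/Q = √((δw/w)² + (3·δu/u)²) = √(0.000880 + 0.0195) = 0.143

14.3%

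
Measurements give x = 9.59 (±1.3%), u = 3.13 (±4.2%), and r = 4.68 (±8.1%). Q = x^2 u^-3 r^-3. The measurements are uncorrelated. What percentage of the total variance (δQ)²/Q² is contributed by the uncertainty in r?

78.1%

(δQ/Q)² = (2·δx/x)² + (-3·δu/u)² + (-3·δr/r)²
  x term: (2×0.0130)² = 0.000676
  u term: (-3×0.0420)² = 0.0159
  r term: (-3×0.0810)² = 0.0590
Total = 0.0756. Share from r = 0.0590/0.0756 = 0.781.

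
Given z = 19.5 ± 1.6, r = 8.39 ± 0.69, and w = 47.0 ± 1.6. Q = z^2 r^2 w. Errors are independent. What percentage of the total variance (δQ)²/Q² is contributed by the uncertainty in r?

(δQ/Q)² = (2·δz/z)² + (2·δr/r)² + (1·δw/w)²
  z term: (2×0.0821)² = 0.0269
  r term: (2×0.0822)² = 0.0271
  w term: (1×0.0340)² = 0.00116
Total = 0.0551. Share from r = 0.0271/0.0551 = 0.491.

49.1%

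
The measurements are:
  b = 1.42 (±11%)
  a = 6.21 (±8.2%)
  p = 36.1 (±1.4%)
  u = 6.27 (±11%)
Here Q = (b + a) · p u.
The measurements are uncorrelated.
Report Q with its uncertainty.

Let w = b + a = 7.63. δw = √(δb² + δa²) = √(0.0244 + 0.259) = 0.533, so δw/w = 0.0698.
Q is then a monomial in w, p, u:
δQ/Q = √((δw/w)² + (1·δp/p)² + (1·δu/u)²) = √(0.00487 + 0.000196 + 0.0121) = 0.131
Q = 1730, so δQ = 0.131 × 1730 = 226.

1730 ± 226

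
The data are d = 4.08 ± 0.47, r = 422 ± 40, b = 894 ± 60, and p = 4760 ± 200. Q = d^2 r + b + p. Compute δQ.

1760

Let w = d^2·r = 7020. δw/w = √((2·δd/d)² + (1·δr/r)²) = √(0.0531 + 0.00898) = 0.249, so δw = 1750.
Q = w + b + p: δQ = √(δw² + δb² + δp²) = √(3.06e+06 + 3600 + 40000) = 1760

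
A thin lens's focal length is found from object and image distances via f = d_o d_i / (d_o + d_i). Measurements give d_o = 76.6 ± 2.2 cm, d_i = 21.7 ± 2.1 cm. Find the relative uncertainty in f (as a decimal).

∂f/∂d_o = (d_i/(d_o+d_i))² = 0.0487;  ∂f/∂d_i = (d_o/(d_o+d_i))² = 0.607
δf = √((∂f/∂d_o · δd_o)² + (∂f/∂d_i · δd_i)²) = √(0.0115 + 1.63) = 1.28 cm
f = 16.9 cm, so δf/f = 1.28/16.9 = 0.0757.

0.0757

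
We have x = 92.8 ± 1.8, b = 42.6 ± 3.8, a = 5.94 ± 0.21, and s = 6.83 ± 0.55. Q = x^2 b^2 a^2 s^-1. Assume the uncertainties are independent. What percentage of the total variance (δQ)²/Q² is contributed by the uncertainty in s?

14.5%

(δQ/Q)² = (2·δx/x)² + (2·δb/b)² + (2·δa/a)² + (-1·δs/s)²
  x term: (2×0.0194)² = 0.00150
  b term: (2×0.0892)² = 0.0318
  a term: (2×0.0354)² = 0.00500
  s term: (-1×0.0805)² = 0.00648
Total = 0.0448. Share from s = 0.00648/0.0448 = 0.145.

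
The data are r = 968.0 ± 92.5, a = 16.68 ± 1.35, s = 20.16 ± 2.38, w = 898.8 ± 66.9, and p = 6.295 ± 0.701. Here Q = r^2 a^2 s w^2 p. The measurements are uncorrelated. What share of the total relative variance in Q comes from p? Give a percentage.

11.1%

(δQ/Q)² = (2·δr/r)² + (2·δa/a)² + (1·δs/s)² + (2·δw/w)² + (1·δp/p)²
  r term: (2×0.0956)² = 0.0365
  a term: (2×0.0809)² = 0.0262
  s term: (1×0.118)² = 0.0139
  w term: (2×0.0744)² = 0.0222
  p term: (1×0.111)² = 0.0124
Total = 0.111. Share from p = 0.0124/0.111 = 0.111.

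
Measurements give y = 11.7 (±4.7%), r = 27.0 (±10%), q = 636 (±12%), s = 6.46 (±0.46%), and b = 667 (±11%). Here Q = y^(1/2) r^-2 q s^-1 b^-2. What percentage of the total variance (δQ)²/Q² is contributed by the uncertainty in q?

(δQ/Q)² = (½·δy/y)² + (-2·δr/r)² + (1·δq/q)² + (-1·δs/s)² + (-2·δb/b)²
  y term: (0.5×0.0470)² = 0.000552
  r term: (-2×0.100)² = 0.0400
  q term: (1×0.120)² = 0.0144
  s term: (-1×0.00460)² = 2.12e-05
  b term: (-2×0.110)² = 0.0484
Total = 0.103. Share from q = 0.0144/0.103 = 0.139.

13.9%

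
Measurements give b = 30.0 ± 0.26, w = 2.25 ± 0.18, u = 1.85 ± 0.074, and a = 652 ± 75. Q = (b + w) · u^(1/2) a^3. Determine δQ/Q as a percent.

34.6%

Let h = b + w = 32.2. δh = √(δb² + δw²) = √(0.0676 + 0.0324) = 0.316, so δh/h = 0.00981.
Q is then a monomial in h, u, a:
δQ/Q = √((δh/h)² + (½·δu/u)² + (3·δa/a)²) = √(9.61e-05 + 0.000400 + 0.119) = 0.346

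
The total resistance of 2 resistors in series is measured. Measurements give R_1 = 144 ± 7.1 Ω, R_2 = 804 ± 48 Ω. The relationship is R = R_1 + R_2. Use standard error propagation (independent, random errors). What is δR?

Sums and differences: (δR)² = Σ (cᵢ δxᵢ)².
  (δR_1)² = 50.4;  (δR_2)² = 2300
δR = √(2350) = 48.5 Ω

48.5 Ω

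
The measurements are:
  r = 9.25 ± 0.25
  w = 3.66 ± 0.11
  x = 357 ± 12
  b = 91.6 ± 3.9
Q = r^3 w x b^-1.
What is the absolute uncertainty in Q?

1150

Q is a product of powers, so relative uncertainties combine in quadrature:
  (3·δr/r)² = (3×0.0270)² = 0.00657;  (1·δw/w)² = (1×0.0301)² = 0.000903;  (1·δx/x)² = (1×0.0336)² = 0.00113;  (-1·δb/b)² = (-1×0.0426)² = 0.00181
δQ/Q = √(0.0104) = 0.102
Q = 11300, so δQ = 0.102 × 11300 = 1150.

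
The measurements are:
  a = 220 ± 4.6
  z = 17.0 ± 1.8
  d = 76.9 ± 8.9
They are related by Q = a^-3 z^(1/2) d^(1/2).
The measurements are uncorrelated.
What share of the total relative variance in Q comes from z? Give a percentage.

(δQ/Q)² = (-3·δa/a)² + (½·δz/z)² + (½·δd/d)²
  a term: (-3×0.0209)² = 0.00393
  z term: (0.5×0.106)² = 0.00280
  d term: (0.5×0.116)² = 0.00335
Total = 0.0101. Share from z = 0.00280/0.0101 = 0.278.

27.8%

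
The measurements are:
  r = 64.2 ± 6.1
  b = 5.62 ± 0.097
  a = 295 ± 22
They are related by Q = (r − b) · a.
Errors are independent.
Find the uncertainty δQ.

Let u = r − b = 58.6. δu = √(δr² + δb²) = √(37.2 + 0.00941) = 6.10, so δu/u = 0.104.
Q is then a monomial in u, a:
δQ/Q = √((δu/u)² + (1·δa/a)²) = √(0.0108 + 0.00556) = 0.128
Q = 17300, so δQ = 0.128 × 17300 = 2210.

2210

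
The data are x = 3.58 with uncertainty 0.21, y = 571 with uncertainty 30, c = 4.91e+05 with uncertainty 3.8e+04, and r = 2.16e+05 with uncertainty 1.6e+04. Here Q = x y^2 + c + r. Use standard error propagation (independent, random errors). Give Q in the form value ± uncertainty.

(1.87 ± 0.146) × 10^6

Let p = x·y^2 = 1.17e+06. δp/p = √((1·δx/x)² + (2·δy/y)²) = √(0.00344 + 0.0110) = 0.120, so δp = 1.4e+05.
Q = p + c + r: δQ = √(δp² + δc² + δr²) = √(1.97e+10 + 1.44e+09 + 2.56e+08) = 1.46e+05
Q = 1.87e+06.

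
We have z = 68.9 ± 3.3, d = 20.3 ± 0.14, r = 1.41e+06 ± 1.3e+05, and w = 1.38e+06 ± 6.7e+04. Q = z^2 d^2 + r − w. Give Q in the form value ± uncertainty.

Let p = z^2·d^2 = 1.96e+06. δp/p = √((2·δz/z)² + (2·δd/d)²) = √(0.00918 + 0.000190) = 0.0968, so δp = 1.89e+05.
Q = p + r − w: δQ = √(δp² + δr² + δw²) = √(3.58e+10 + 1.69e+10 + 4.49e+09) = 2.39e+05
Q = 1.99e+06.

(1.99 ± 0.239) × 10^6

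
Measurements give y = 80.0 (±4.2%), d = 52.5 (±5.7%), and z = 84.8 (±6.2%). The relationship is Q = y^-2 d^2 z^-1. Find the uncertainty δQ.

0.000785

Since Q is a product/quotient, work with relative uncertainties:
  (-2·δy/y)² = (-2×0.0420)² = 0.00706;  (2·δd/d)² = (2×0.0570)² = 0.0130;  (-1·δz/z)² = (-1×0.0620)² = 0.00384
δQ/Q = √(0.0239) = 0.155
Q = 0.00508, so δQ = 0.155 × 0.00508 = 0.000785.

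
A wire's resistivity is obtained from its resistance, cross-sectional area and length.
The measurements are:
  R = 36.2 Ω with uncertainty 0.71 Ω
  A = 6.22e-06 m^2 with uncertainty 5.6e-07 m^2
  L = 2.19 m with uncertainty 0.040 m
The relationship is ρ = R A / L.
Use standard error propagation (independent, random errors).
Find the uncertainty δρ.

9.66e-06 Ω·m

Each factor contributes (exponent × relative error)² to (δρ/ρ)²:
  (1·δR/R)² = (1×0.0196)² = 0.000385;  (1·δA/A)² = (1×0.0900)² = 0.00811;  (-1·δL/L)² = (-1×0.0183)² = 0.000334
δρ/ρ = √(0.00882) = 0.0939
ρ = 0.000103 Ω·m, so δρ = 0.0939 × 0.000103 = 9.66e-06 Ω·m.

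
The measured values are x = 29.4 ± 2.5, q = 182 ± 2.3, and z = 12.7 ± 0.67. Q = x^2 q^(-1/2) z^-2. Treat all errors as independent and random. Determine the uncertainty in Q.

0.0795

Products/powers → add relative errors in quadrature, weighted by exponent:
  (2·δx/x)² = (2×0.0850)² = 0.0289;  (−½·δq/q)² = (-0.5×0.0126)² = 3.99e-05;  (-2·δz/z)² = (-2×0.0528)² = 0.0111
δQ/Q = √(0.0401) = 0.200
Q = 0.397, so δQ = 0.200 × 0.397 = 0.0795.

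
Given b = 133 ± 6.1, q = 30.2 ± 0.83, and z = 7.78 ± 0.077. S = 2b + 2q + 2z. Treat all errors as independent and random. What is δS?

12.3

S is a linear combination, so absolute uncertainties add in quadrature:
  (2·δb)² = 149;  (2·δq)² = 2.76;  (2·δz)² = 0.0237
δS = √(152) = 12.3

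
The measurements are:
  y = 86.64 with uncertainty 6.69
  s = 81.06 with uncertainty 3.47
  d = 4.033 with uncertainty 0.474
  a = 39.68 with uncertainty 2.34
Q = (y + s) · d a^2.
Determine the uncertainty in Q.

1.84e+05

Let u = y + s = 167.7. δu = √(δy² + δs²) = √(44.8 + 12.0) = 7.54, so δu/u = 0.0449.
Q is then a monomial in u, d, a:
δQ/Q = √((δu/u)² + (1·δd/d)² + (2·δa/a)²) = √(0.00202 + 0.0138 + 0.0139) = 0.172
Q = 1.065e+06, so δQ = 0.172 × 1.065e+06 = 1.84e+05.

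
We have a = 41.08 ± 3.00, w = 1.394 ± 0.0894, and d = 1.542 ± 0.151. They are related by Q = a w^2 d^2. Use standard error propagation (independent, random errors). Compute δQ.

46.5

Since Q is a product/quotient, work with relative uncertainties:
  (1·δa/a)² = (1×0.0730)² = 0.00533;  (2·δw/w)² = (2×0.0641)² = 0.0165;  (2·δd/d)² = (2×0.0979)² = 0.0384
δQ/Q = √(0.0601) = 0.245
Q = 189.8, so δQ = 0.245 × 189.8 = 46.5.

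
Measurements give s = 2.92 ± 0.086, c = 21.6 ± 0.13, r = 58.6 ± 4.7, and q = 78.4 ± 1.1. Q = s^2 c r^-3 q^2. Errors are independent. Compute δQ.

1.40

Relative error in a monomial: (δQ/Q)² = Σ (nᵢ · δxᵢ/xᵢ)².
  (2·δs/s)² = (2×0.0295)² = 0.00347;  (1·δc/c)² = (1×0.00602)² = 3.62e-05;  (-3·δr/r)² = (-3×0.0802)² = 0.0579;  (2·δq/q)² = (2×0.0140)² = 0.000787
δQ/Q = √(0.0622) = 0.249
Q = 5.63, so δQ = 0.249 × 5.63 = 1.40.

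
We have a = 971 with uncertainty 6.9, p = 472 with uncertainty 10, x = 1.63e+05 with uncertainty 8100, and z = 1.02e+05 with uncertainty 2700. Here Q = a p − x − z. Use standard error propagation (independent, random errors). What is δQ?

Let w = a·p = 4.58e+05. δw/w = √((1·δa/a)² + (1·δp/p)²) = √(5.05e-05 + 0.000449) = 0.0223, so δw = 10200.
Q = w − x − z: δQ = √(δw² + δx² + δz²) = √(1.05e+08 + 6.56e+07 + 7.29e+06) = 13300

13300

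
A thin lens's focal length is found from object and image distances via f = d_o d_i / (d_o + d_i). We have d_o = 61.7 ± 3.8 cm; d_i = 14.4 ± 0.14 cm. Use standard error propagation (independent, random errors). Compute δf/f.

∂f/∂d_o = (d_i/(d_o+d_i))² = 0.0358;  ∂f/∂d_i = (d_o/(d_o+d_i))² = 0.657
δf = √((∂f/∂d_o · δd_o)² + (∂f/∂d_i · δd_i)²) = √(0.0185 + 0.00847) = 0.164 cm
f = 11.7 cm, so δf/f = 0.164/11.7 = 0.0141.

0.0141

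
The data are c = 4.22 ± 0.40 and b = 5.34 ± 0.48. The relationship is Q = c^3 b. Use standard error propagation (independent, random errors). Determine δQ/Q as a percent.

Each factor contributes (exponent × relative error)² to (δQ/Q)²:
  (3·δc/c)² = (3×0.0948)² = 0.0809;  (1·δb/b)² = (1×0.0899)² = 0.00808
δQ/Q = √(0.0889) = 0.298

29.8%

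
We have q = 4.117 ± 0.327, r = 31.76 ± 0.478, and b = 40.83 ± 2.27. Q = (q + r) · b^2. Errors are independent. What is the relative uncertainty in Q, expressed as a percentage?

Let u = q + r = 35.88. δu = √(δq² + δr²) = √(0.107 + 0.228) = 0.579, so δu/u = 0.0161.
Q is then a monomial in u, b:
δQ/Q = √((δu/u)² + (2·δb/b)²) = √(0.000261 + 0.0124) = 0.112

11.2%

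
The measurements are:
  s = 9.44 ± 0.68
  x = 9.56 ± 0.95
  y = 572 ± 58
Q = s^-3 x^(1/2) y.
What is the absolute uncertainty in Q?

0.513

Q is a product of powers, so relative uncertainties combine in quadrature:
  (-3·δs/s)² = (-3×0.0720)² = 0.0467;  (½·δx/x)² = (0.5×0.0994)² = 0.00247;  (1·δy/y)² = (1×0.101)² = 0.0103
δQ/Q = √(0.0595) = 0.244
Q = 2.10, so δQ = 0.244 × 2.10 = 0.513.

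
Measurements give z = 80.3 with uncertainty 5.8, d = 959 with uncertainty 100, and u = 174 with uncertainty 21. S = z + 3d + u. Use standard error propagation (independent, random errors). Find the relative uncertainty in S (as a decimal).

Sums and differences: (δS)² = Σ (cᵢ δxᵢ)².
  (δz)² = 33.6;  (3·δd)² = 90000;  (δu)² = 441
δS = √(90500) = 301
S = 3130, so δS/S = 301/3130 = 0.0961.

0.0961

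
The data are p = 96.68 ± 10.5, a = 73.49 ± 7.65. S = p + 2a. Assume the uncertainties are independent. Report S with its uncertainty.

243.7 ± 18.6

Each term contributes (cᵢ δxᵢ)² to (δS)²:
  (δp)² = 110;  (2·δa)² = 234
δS = √(344) = 18.6
S = 243.7.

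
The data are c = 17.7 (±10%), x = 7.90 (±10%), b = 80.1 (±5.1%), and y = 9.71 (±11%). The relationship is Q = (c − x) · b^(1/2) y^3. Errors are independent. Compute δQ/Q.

0.386

Let u = c − x = 9.80. δu = √(δc² + δx²) = √(3.13 + 0.624) = 1.94, so δu/u = 0.198.
Q is then a monomial in u, b, y:
δQ/Q = √((δu/u)² + (½·δb/b)² + (3·δy/y)²) = √(0.0391 + 0.000650 + 0.109) = 0.386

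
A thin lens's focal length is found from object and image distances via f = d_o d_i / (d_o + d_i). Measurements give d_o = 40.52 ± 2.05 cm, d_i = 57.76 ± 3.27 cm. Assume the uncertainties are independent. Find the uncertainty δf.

∂f/∂d_o = (d_i/(d_o+d_i))² = 0.345;  ∂f/∂d_i = (d_o/(d_o+d_i))² = 0.170
δf = √((∂f/∂d_o · δd_o)² + (∂f/∂d_i · δd_i)²) = √(0.501 + 0.309) = 0.900 cm

0.900 cm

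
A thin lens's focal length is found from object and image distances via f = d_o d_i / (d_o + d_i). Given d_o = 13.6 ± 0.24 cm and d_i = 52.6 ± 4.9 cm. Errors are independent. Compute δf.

0.256 cm

∂f/∂d_o = (d_i/(d_o+d_i))² = 0.631;  ∂f/∂d_i = (d_o/(d_o+d_i))² = 0.0422
δf = √((∂f/∂d_o · δd_o)² + (∂f/∂d_i · δd_i)²) = √(0.0230 + 0.0428) = 0.256 cm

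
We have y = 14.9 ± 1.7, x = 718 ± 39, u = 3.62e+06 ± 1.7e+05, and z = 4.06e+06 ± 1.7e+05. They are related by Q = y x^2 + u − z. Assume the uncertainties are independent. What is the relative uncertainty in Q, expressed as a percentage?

17.0%

Let p = y·x^2 = 7.68e+06. δp/p = √((1·δy/y)² + (2·δx/x)²) = √(0.0130 + 0.0118) = 0.158, so δp = 1.21e+06.
Q = p + u − z: δQ = √(δp² + δu² + δz²) = √(1.46e+12 + 2.89e+10 + 2.89e+10) = 1.23e+06
Q = 7.24e+06, so δQ/Q = 1.23e+06/7.24e+06 = 0.170.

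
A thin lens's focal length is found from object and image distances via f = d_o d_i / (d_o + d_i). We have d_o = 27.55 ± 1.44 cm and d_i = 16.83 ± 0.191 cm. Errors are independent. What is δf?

0.220 cm

∂f/∂d_o = (d_i/(d_o+d_i))² = 0.144;  ∂f/∂d_i = (d_o/(d_o+d_i))² = 0.385
δf = √((∂f/∂d_o · δd_o)² + (∂f/∂d_i · δd_i)²) = √(0.0429 + 0.00542) = 0.220 cm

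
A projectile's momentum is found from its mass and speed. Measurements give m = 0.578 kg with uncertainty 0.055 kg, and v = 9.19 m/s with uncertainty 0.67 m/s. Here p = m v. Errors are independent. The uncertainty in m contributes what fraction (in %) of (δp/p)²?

63.0%

(δp/p)² = (1·δm/m)² + (1·δv/v)²
  m term: (1×0.0952)² = 0.00905
  v term: (1×0.0729)² = 0.00532
Total = 0.0144. Share from m = 0.00905/0.0144 = 0.630.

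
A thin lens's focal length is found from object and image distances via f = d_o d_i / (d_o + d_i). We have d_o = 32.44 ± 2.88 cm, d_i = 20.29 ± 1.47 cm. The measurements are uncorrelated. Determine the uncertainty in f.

0.701 cm

∂f/∂d_o = (d_i/(d_o+d_i))² = 0.148;  ∂f/∂d_i = (d_o/(d_o+d_i))² = 0.378
δf = √((∂f/∂d_o · δd_o)² + (∂f/∂d_i · δd_i)²) = √(0.182 + 0.310) = 0.701 cm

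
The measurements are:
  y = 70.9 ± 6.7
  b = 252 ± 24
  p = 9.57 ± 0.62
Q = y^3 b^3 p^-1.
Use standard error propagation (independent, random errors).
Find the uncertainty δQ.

2.43e+11

Products/powers → add relative errors in quadrature, weighted by exponent:
  (3·δy/y)² = (3×0.0945)² = 0.0804;  (3·δb/b)² = (3×0.0952)² = 0.0816;  (-1·δp/p)² = (-1×0.0648)² = 0.00420
δQ/Q = √(0.166) = 0.408
Q = 5.96e+11, so δQ = 0.408 × 5.96e+11 = 2.43e+11.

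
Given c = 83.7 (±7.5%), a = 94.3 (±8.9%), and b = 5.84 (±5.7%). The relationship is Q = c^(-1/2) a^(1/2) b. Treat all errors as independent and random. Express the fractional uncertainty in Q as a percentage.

Each factor contributes (exponent × relative error)² to (δQ/Q)²:
  (−½·δc/c)² = (-0.5×0.0750)² = 0.00141;  (½·δa/a)² = (0.5×0.0890)² = 0.00198;  (1·δb/b)² = (1×0.0570)² = 0.00325
δQ/Q = √(0.00664) = 0.0815

8.15%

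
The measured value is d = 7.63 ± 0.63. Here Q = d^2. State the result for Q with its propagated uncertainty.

58.2 ± 9.61

Products/powers → add relative errors in quadrature, weighted by exponent:
  (2·δd/d)² = (2×0.0826)² = 0.0273
δQ/Q = √(0.0273) = 0.165
Q = 58.2, so δQ = 0.165 × 58.2 = 9.61.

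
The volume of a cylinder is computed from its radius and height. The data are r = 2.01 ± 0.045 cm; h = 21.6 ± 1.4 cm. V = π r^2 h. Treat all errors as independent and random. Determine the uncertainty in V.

Each factor contributes (exponent × relative error)² to (δV/V)²:
  (2·δr/r)² = (2×0.0224)² = 0.00200;  (1·δh/h)² = (1×0.0648)² = 0.00420
δV/V = √(0.00621) = 0.0788
V = 274 cm^3, so δV = 0.0788 × 274 = 21.6 cm^3.

21.6 cm^3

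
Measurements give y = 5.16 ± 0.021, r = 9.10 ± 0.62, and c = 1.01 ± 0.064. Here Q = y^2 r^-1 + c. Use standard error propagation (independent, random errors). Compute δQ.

Let p = y^2·r^-1 = 2.93. δp/p = √((2·δy/y)² + (-1·δr/r)²) = √(6.63e-05 + 0.00464) = 0.0686, so δp = 0.201.
Q = p + c: δQ = √(δp² + δc²) = √(0.0403 + 0.00410) = 0.211

0.211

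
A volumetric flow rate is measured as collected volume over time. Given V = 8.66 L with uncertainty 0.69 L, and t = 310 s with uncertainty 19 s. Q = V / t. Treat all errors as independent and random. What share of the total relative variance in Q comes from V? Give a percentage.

(δQ/Q)² = (1·δV/V)² + (-1·δt/t)²
  V term: (1×0.0797)² = 0.00635
  t term: (-1×0.0613)² = 0.00376
Total = 0.0101. Share from V = 0.00635/0.0101 = 0.628.

62.8%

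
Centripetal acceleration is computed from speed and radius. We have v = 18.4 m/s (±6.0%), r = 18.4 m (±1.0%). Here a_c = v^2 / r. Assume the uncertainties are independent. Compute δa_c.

Since a_c is a product/quotient, work with relative uncertainties:
  (2·δv/v)² = (2×0.0600)² = 0.0144;  (-1·δr/r)² = (-1×0.0100)² = 0.000100
δa_c/a_c = √(0.0145) = 0.120
a_c = 18.4 m/s^2, so δa_c = 0.120 × 18.4 = 2.22 m/s^2.

2.22 m/s^2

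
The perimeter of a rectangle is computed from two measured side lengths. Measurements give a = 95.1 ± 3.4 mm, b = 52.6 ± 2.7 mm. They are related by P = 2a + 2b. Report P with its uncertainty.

295 ± 8.68 mm

For a sum/difference, combine absolute errors in quadrature:
  (2·δa)² = 46.2;  (2·δb)² = 29.2
δP = √(75.4) = 8.68 mm
P = 295 mm.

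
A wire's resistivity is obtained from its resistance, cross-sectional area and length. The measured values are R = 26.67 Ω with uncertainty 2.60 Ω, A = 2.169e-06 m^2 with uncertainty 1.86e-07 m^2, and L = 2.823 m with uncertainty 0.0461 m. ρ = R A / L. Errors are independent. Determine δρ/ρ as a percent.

For a monomial ρ ∝ R, A, L^-1, fractional errors add in quadrature:
  (1·δR/R)² = (1×0.0975)² = 0.00950;  (1·δA/A)² = (1×0.0858)² = 0.00735;  (-1·δL/L)² = (-1×0.0163)² = 0.000267
δρ/ρ = √(0.0171) = 0.131

13.1%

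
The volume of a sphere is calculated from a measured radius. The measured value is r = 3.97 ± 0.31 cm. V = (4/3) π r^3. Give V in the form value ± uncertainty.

262 ± 61.4 cm^3

Relative error in a monomial: (δV/V)² = Σ (nᵢ · δxᵢ/xᵢ)².
  (3·δr/r)² = (3×0.0781)² = 0.0549
δV/V = √(0.0549) = 0.234
V = 262 cm^3, so δV = 0.234 × 262 = 61.4 cm^3.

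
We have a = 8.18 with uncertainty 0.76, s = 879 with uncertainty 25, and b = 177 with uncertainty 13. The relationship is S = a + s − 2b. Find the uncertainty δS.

Sums and differences: (δS)² = Σ (cᵢ δxᵢ)².
  (δa)² = 0.578;  (δs)² = 625;  (2·δb)² = 676
δS = √(1300) = 36.1

36.1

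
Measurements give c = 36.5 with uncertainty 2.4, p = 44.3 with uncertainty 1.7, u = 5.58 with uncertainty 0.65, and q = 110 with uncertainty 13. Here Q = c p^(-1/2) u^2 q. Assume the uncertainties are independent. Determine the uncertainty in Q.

Each factor contributes (exponent × relative error)² to (δQ/Q)²:
  (1·δc/c)² = (1×0.0658)² = 0.00432;  (−½·δp/p)² = (-0.5×0.0384)² = 0.000368;  (2·δu/u)² = (2×0.116)² = 0.0543;  (1·δq/q)² = (1×0.118)² = 0.0140
δQ/Q = √(0.0729) = 0.270
Q = 18800, so δQ = 0.270 × 18800 = 5070.

5070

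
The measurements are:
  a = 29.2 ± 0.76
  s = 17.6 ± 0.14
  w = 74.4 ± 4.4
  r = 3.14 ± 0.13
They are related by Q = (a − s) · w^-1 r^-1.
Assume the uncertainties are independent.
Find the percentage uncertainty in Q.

Let u = a − s = 11.6. δu = √(δa² + δs²) = √(0.578 + 0.0196) = 0.773, so δu/u = 0.0666.
Q is then a monomial in u, w, r:
δQ/Q = √((δu/u)² + (-1·δw/w)² + (-1·δr/r)²) = √(0.00444 + 0.00350 + 0.00171) = 0.0982

9.82%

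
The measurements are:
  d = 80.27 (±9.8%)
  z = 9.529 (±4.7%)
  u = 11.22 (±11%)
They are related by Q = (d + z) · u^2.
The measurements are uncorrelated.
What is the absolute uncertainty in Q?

Let w = d + z = 89.80. δw = √(δd² + δz²) = √(61.9 + 0.201) = 7.88, so δw/w = 0.0877.
Q is then a monomial in w, u:
δQ/Q = √((δw/w)² + (2·δu/u)²) = √(0.00770 + 0.0484) = 0.237
Q = 11300, so δQ = 0.237 × 11300 = 2680.

2680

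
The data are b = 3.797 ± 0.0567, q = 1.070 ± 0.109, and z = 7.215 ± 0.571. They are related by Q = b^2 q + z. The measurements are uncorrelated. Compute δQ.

Let p = b^2·q = 15.43. δp/p = √((2·δb/b)² + (1·δq/q)²) = √(0.000892 + 0.0104) = 0.106, so δp = 1.64.
Q = p + z: δQ = √(δp² + δz²) = √(2.68 + 0.326) = 1.73

1.73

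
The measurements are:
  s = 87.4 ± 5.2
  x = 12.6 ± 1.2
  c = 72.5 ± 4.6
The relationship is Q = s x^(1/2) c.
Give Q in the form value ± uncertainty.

22500 ± 2230

Products/powers → add relative errors in quadrature, weighted by exponent:
  (1·δs/s)² = (1×0.0595)² = 0.00354;  (½·δx/x)² = (0.5×0.0952)² = 0.00227;  (1·δc/c)² = (1×0.0634)² = 0.00403
δQ/Q = √(0.00983) = 0.0992
Q = 22500, so δQ = 0.0992 × 22500 = 2230.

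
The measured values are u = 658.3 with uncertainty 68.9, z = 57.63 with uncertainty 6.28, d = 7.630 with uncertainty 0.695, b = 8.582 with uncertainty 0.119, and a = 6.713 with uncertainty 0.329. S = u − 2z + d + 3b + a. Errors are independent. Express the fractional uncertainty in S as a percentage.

12.0%

Sums and differences: (δS)² = Σ (cᵢ δxᵢ)².
  (δu)² = 4750;  (2·δz)² = 158;  (δd)² = 0.483;  (3·δb)² = 0.127;  (δa)² = 0.108
δS = √(4910) = 70.0
S = 583.1, so δS/S = 70.0/583.1 = 0.120.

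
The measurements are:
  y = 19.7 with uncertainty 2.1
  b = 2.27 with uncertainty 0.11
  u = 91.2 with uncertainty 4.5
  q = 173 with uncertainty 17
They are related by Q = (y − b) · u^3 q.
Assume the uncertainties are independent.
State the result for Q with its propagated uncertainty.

Let w = y − b = 17.4. δw = √(δy² + δb²) = √(4.41 + 0.0121) = 2.10, so δw/w = 0.121.
Q is then a monomial in w, u, q:
δQ/Q = √((δw/w)² + (3·δu/u)² + (1·δq/q)²) = √(0.0146 + 0.0219 + 0.00966) = 0.215
Q = 2.29e+09, so δQ = 0.215 × 2.29e+09 = 4.91e+08.

(2.29 ± 0.491) × 10^9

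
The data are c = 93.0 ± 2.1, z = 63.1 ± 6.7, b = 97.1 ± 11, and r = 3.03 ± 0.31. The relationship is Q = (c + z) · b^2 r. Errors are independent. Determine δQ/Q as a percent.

25.3%

Let u = c + z = 156. δu = √(δc² + δz²) = √(4.41 + 44.9) = 7.02, so δu/u = 0.0450.
Q is then a monomial in u, b, r:
δQ/Q = √((δu/u)² + (2·δb/b)² + (1·δr/r)²) = √(0.00202 + 0.0513 + 0.0105) = 0.253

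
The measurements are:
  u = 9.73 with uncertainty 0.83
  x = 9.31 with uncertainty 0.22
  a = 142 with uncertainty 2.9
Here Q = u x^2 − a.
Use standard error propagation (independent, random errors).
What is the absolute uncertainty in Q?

82.3

Let p = u·x^2 = 843. δp/p = √((1·δu/u)² + (2·δx/x)²) = √(0.00728 + 0.00223) = 0.0975, so δp = 82.2.
Q = p − a: δQ = √(δp² + δa²) = √(6760 + 8.41) = 82.3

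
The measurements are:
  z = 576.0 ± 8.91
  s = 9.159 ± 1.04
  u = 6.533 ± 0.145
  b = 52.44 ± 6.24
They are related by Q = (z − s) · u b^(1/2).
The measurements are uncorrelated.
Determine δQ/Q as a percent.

Let w = z − s = 566.8. δw = √(δz² + δs²) = √(79.4 + 1.08) = 8.97, so δw/w = 0.0158.
Q is then a monomial in w, u, b:
δQ/Q = √((δw/w)² + (1·δu/u)² + (½·δb/b)²) = √(0.000250 + 0.000493 + 0.00354) = 0.0654

6.54%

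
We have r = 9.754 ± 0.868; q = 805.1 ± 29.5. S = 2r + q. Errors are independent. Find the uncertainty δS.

29.6

Sums and differences: (δS)² = Σ (cᵢ δxᵢ)².
  (2·δr)² = 3.01;  (δq)² = 870
δS = √(873) = 29.6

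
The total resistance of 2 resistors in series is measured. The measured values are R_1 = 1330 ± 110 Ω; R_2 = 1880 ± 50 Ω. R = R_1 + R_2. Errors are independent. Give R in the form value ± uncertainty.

3210 ± 121 Ω

Each term contributes (cᵢ δxᵢ)² to (δR)²:
  (δR_1)² = 12100;  (δR_2)² = 2500
δR = √(14600) = 121 Ω
R = 3210 Ω.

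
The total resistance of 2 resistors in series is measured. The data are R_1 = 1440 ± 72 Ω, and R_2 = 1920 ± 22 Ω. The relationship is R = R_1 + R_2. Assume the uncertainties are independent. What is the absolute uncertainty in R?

75.3 Ω

Sums and differences: (δR)² = Σ (cᵢ δxᵢ)².
  (δR_1)² = 5180;  (δR_2)² = 484
δR = √(5670) = 75.3 Ω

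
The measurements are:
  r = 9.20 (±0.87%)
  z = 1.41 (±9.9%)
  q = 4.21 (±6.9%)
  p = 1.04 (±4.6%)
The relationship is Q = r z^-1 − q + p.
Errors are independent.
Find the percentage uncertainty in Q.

21.2%

Let w = r·z^-1 = 6.52. δw/w = √((1·δr/r)² + (-1·δz/z)²) = √(7.57e-05 + 0.00980) = 0.0994, so δw = 0.648.
Q = w − q + p: δQ = √(δw² + δq² + δp²) = √(0.420 + 0.0844 + 0.00229) = 0.712
Q = 3.35, so δQ/Q = 0.712/3.35 = 0.212.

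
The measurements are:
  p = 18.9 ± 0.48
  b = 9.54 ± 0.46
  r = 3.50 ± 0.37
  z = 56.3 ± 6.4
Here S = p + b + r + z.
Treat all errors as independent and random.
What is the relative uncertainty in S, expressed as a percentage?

Each term contributes (cᵢ δxᵢ)² to (δS)²:
  (δp)² = 0.230;  (δb)² = 0.212;  (δr)² = 0.137;  (δz)² = 41.0
δS = √(41.5) = 6.45
S = 88.2, so δS/S = 6.45/88.2 = 0.0730.

7.30%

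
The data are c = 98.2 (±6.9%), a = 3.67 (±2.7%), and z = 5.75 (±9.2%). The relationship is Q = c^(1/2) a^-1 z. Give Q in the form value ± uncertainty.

15.5 ± 1.58

Products/powers → add relative errors in quadrature, weighted by exponent:
  (½·δc/c)² = (0.5×0.0690)² = 0.00119;  (-1·δa/a)² = (-1×0.0270)² = 0.000729;  (1·δz/z)² = (1×0.0920)² = 0.00846
δQ/Q = √(0.0104) = 0.102
Q = 15.5, so δQ = 0.102 × 15.5 = 1.58.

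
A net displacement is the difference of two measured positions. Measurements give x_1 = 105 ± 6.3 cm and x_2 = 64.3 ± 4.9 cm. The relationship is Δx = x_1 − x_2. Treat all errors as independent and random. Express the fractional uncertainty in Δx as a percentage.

For a sum/difference, combine absolute errors in quadrature:
  (δx_1)² = 39.7;  (δx_2)² = 24.0
δΔx = √(63.7) = 7.98 cm
Δx = 40.7 cm, so δΔx/Δx = 7.98/40.7 = 0.196.

19.6%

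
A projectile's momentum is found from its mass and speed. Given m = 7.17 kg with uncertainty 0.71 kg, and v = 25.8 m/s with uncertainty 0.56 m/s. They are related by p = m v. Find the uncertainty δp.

p is a product of powers, so relative uncertainties combine in quadrature:
  (1·δm/m)² = (1×0.0990)² = 0.00981;  (1·δv/v)² = (1×0.0217)² = 0.000471
δp/p = √(0.0103) = 0.101
p = 185 kg·m/s, so δp = 0.101 × 185 = 18.8 kg·m/s.

18.8 kg·m/s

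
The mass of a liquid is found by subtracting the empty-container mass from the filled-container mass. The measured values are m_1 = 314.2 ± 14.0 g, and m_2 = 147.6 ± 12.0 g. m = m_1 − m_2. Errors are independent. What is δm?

18.4 g

For a sum/difference, combine absolute errors in quadrature:
  (δm_1)² = 196;  (δm_2)² = 144
δm = √(340) = 18.4 g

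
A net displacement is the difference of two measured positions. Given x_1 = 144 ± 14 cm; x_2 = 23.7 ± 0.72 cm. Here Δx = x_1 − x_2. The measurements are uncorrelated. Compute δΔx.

14.0 cm

Each term contributes (cᵢ δxᵢ)² to (δΔx)²:
  (δx_1)² = 196;  (δx_2)² = 0.518
δΔx = √(197) = 14.0 cm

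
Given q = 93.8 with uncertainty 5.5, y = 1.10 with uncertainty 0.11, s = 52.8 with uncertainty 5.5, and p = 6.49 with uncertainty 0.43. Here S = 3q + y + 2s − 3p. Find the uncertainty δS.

Absolute uncertainties add in quadrature for a linear combination:
  (3·δq)² = 272;  (δy)² = 0.0121;  (2·δs)² = 121;  (3·δp)² = 1.66
δS = √(395) = 19.9

19.9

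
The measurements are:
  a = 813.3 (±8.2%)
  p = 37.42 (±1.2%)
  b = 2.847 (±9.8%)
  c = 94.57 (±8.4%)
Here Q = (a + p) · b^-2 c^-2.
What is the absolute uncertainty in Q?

Let u = a + p = 850.7. δu = √(δa² + δp²) = √(4450 + 0.202) = 66.7, so δu/u = 0.0784.
Q is then a monomial in u, b, c:
δQ/Q = √((δu/u)² + (-2·δb/b)² + (-2·δc/c)²) = √(0.00615 + 0.0384 + 0.0282) = 0.270
Q = 0.01174, so δQ = 0.270 × 0.01174 = 0.00317.

0.00317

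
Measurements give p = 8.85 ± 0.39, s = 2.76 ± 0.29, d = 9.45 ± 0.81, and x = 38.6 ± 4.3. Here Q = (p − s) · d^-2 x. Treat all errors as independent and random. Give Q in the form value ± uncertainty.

2.63 ± 0.578

Let u = p − s = 6.09. δu = √(δp² + δs²) = √(0.152 + 0.0841) = 0.486, so δu/u = 0.0798.
Q is then a monomial in u, d, x:
δQ/Q = √((δu/u)² + (-2·δd/d)² + (1·δx/x)²) = √(0.00637 + 0.0294 + 0.0124) = 0.219
Q = 2.63, so δQ = 0.219 × 2.63 = 0.578.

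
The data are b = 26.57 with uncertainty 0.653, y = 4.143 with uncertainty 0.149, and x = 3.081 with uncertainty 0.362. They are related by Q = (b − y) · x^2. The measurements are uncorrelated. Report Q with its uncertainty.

Let u = b − y = 22.43. δu = √(δb² + δy²) = √(0.426 + 0.0222) = 0.670, so δu/u = 0.0299.
Q is then a monomial in u, x:
δQ/Q = √((δu/u)² + (2·δx/x)²) = √(0.000892 + 0.0552) = 0.237
Q = 212.9, so δQ = 0.237 × 212.9 = 50.4.

212.9 ± 50.4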